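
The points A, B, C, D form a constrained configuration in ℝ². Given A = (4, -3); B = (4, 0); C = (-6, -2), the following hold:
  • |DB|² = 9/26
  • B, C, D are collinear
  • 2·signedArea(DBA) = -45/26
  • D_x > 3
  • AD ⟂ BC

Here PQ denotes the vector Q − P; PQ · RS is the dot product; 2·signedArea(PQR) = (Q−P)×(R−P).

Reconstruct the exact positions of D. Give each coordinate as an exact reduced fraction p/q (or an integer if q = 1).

1. D_x = 89/26  [B, C, D are collinear ∩ AD ⟂ BC]
2. D_y = -3/26  [B, C, D are collinear ∩ AD ⟂ BC]
   → D = (89/26, -3/26)

D = (89/26, -3/26)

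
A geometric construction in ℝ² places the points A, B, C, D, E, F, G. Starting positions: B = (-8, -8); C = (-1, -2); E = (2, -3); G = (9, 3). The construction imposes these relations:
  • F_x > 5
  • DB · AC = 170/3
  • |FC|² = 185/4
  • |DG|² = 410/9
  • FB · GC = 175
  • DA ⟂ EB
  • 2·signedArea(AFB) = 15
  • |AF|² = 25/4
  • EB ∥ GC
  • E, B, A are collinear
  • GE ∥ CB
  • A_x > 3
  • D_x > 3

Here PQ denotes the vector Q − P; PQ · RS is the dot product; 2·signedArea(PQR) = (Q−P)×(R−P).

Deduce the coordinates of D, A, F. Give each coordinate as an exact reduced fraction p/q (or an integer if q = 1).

1. F_x = 11/2  [line 10·x + 5·y + -55 = 0 ∩ |FC|² = 185/4]
2. F_y = 0  [line 10·x + 5·y + -55 = 0 ∩ |FC|² = 185/4]
   → F = (11/2, 0)
3. A_x = 4  [E, B, A are collinear ∩ 2·signedArea(AFB) = 15]
4. A_y = -2  [E, B, A are collinear ∩ 2·signedArea(AFB) = 15]
   → A = (4, -2)
5. D_x = 10/3  [DB · AC = 170/3 ∩ DA ⟂ EB]
6. D_y = -2/3  [DB · AC = 170/3 ∩ DA ⟂ EB]
   → D = (10/3, -2/3)

A = (4, -2)
D = (10/3, -2/3)
F = (11/2, 0)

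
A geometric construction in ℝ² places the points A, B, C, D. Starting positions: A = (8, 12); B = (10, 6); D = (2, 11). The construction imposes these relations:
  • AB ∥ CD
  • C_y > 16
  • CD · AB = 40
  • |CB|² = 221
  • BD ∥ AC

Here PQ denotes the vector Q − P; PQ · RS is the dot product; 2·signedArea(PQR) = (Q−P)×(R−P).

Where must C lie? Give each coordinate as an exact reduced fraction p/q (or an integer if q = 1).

1. C_x = 0  [AB ∥ CD ∩ BD ∥ AC]
2. C_y = 17  [AB ∥ CD ∩ BD ∥ AC]
   → C = (0, 17)

C = (0, 17)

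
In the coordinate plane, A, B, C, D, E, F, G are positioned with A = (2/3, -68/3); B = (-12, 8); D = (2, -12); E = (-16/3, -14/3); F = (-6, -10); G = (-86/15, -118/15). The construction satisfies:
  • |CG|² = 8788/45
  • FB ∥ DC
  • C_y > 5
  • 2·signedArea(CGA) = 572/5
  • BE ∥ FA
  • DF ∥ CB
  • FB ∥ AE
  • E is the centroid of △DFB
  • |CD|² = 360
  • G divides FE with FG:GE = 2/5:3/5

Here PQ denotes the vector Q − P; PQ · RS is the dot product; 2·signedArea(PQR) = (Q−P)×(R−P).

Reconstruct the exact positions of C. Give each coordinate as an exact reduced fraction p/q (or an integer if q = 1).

C = (-4, 6)

1. C_x = -4  [DF ∥ CB ∩ FB ∥ DC]
2. C_y = 6  [DF ∥ CB ∩ FB ∥ DC]
   → C = (-4, 6)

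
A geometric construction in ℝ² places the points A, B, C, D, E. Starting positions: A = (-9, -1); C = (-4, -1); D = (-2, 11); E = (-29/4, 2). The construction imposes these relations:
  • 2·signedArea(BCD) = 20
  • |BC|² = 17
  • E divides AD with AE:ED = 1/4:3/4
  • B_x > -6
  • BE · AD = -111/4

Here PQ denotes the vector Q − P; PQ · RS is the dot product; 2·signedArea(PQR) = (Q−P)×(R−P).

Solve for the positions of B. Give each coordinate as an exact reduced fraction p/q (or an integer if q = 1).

1. B_x = -5  [BE · AD = -111/4 ∩ 2·signedArea(BCD) = 20]
2. B_y = 3  [BE · AD = -111/4 ∩ 2·signedArea(BCD) = 20]
   → B = (-5, 3)

B = (-5, 3)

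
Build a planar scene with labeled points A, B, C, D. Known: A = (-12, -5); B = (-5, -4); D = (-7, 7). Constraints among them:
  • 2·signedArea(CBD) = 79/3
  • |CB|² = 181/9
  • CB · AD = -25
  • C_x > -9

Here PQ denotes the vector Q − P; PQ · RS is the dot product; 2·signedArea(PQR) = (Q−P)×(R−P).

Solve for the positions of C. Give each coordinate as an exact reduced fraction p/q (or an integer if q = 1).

1. C_x = -8  [CB · AD = -25 ∩ 2·signedArea(CBD) = 79/3]
2. C_y = -2/3  [CB · AD = -25 ∩ 2·signedArea(CBD) = 79/3]
   → C = (-8, -2/3)

C = (-8, -2/3)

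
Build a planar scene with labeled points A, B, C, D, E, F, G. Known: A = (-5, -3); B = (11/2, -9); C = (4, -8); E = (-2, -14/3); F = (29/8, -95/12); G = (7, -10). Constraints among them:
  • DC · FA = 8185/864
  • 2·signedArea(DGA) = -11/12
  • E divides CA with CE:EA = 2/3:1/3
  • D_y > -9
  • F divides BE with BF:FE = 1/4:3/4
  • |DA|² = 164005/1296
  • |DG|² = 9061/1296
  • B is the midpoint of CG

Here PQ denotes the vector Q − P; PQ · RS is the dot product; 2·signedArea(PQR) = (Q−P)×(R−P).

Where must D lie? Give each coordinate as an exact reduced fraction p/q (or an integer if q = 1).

D = (19/4, -155/18)

1. D_x = 19/4  [2·signedArea(DGA) = -11/12 ∩ DC · FA = 8185/864]
2. D_y = -155/18  [2·signedArea(DGA) = -11/12 ∩ DC · FA = 8185/864]
   → D = (19/4, -155/18)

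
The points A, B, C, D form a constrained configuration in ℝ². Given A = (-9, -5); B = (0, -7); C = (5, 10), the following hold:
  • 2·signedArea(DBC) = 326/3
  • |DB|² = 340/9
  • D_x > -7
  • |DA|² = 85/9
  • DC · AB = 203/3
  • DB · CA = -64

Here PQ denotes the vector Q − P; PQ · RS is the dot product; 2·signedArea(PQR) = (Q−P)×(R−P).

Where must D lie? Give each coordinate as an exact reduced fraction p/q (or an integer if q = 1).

D = (-6, -17/3)

1. D_x = -6  [DB · CA = -64 ∩ 2·signedArea(DBC) = 326/3]
2. D_y = -17/3  [DB · CA = -64 ∩ 2·signedArea(DBC) = 326/3]
   → D = (-6, -17/3)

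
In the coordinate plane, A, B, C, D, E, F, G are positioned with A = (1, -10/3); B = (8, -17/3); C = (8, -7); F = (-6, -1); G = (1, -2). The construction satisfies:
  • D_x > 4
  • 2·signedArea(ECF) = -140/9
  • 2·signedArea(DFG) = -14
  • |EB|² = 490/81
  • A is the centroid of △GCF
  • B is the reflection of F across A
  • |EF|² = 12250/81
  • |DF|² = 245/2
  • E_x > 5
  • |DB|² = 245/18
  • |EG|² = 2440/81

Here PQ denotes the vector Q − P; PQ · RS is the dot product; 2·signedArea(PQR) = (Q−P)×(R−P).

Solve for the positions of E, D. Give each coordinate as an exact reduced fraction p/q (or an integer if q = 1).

1. E_x = 17/3  [line -6·x + -14·y + -310/9 = 0 ∩ |EG|² = 2440/81]
2. E_y = -44/9  [line -6·x + -14·y + -310/9 = 0 ∩ |EG|² = 2440/81]
   → E = (17/3, -44/9)
3. D_x = 9/2  [line 1·x + 7·y + 27 = 0 ∩ |DF|² = 245/2]
4. D_y = -9/2  [line 1·x + 7·y + 27 = 0 ∩ |DF|² = 245/2]
   → D = (9/2, -9/2)

D = (9/2, -9/2)
E = (17/3, -44/9)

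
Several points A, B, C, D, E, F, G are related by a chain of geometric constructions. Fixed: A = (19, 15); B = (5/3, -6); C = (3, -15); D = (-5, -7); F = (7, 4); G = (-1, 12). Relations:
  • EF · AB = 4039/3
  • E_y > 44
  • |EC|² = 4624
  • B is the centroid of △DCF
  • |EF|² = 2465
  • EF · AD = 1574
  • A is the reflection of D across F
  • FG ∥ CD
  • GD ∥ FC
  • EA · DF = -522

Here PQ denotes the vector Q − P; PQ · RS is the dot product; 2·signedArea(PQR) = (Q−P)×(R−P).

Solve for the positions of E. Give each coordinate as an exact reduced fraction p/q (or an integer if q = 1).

1. E_x = 35  [EF · AD = 1574 ∩ EF · AB = 4039/3]
2. E_y = 45  [EF · AD = 1574 ∩ EF · AB = 4039/3]
   → E = (35, 45)

E = (35, 45)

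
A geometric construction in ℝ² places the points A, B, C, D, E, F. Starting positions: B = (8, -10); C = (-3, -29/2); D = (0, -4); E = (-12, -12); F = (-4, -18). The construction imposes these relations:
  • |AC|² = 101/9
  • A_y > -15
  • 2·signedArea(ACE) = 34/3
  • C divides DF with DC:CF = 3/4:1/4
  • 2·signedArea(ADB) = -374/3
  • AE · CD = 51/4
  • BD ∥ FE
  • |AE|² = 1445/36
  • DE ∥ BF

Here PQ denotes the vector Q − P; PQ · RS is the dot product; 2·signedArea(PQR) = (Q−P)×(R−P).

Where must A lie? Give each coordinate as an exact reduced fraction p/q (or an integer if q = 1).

1. A_x = -19/3  [2·signedArea(ACE) = 34/3 ∩ 2·signedArea(ADB) = -374/3]
2. A_y = -89/6  [2·signedArea(ACE) = 34/3 ∩ 2·signedArea(ADB) = -374/3]
   → A = (-19/3, -89/6)

A = (-19/3, -89/6)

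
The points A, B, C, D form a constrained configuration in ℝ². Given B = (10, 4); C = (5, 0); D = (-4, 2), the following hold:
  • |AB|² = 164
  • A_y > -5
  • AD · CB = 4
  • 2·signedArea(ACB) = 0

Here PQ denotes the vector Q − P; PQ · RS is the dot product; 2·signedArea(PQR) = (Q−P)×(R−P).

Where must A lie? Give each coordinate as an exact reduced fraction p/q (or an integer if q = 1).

1. A_x = 0  [2·signedArea(ACB) = 0 ∩ AD · CB = 4]
2. A_y = -4  [2·signedArea(ACB) = 0 ∩ AD · CB = 4]
   → A = (0, -4)

A = (0, -4)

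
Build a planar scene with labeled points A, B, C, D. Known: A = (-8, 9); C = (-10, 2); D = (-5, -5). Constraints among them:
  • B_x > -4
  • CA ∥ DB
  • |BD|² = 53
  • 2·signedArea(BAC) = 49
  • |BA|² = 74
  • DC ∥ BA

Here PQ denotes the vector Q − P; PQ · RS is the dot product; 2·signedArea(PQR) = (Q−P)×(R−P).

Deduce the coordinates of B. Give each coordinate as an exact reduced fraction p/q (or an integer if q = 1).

B = (-3, 2)

1. B_x = -3  [DC ∥ BA ∩ CA ∥ DB]
2. B_y = 2  [DC ∥ BA ∩ CA ∥ DB]
   → B = (-3, 2)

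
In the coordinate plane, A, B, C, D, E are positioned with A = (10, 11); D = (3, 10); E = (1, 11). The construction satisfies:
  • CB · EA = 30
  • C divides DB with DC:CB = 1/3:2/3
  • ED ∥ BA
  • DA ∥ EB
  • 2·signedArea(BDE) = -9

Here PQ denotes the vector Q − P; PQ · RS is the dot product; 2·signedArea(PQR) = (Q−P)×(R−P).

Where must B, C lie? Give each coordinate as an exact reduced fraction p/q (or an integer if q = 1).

B = (8, 12)
C = (14/3, 32/3)

1. B_x = 8  [ED ∥ BA ∩ DA ∥ EB]
2. B_y = 12  [ED ∥ BA ∩ DA ∥ EB]
   → B = (8, 12)
3. C_x = 14/3  [C divides DB with DC:CB = 1/3:2/3]
4. C_y = 32/3  [C divides DB with DC:CB = 1/3:2/3]
   → C = (14/3, 32/3)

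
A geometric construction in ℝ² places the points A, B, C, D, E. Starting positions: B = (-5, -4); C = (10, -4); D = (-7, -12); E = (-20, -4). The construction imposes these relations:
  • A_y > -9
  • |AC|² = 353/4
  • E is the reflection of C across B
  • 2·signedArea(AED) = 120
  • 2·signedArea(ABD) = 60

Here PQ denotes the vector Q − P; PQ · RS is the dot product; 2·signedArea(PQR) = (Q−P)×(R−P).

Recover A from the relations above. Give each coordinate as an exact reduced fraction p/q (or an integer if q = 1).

1. A_x = 3/2  [2·signedArea(ABD) = 60 ∩ 2·signedArea(AED) = 120]
2. A_y = -8  [2·signedArea(ABD) = 60 ∩ 2·signedArea(AED) = 120]
   → A = (3/2, -8)

A = (3/2, -8)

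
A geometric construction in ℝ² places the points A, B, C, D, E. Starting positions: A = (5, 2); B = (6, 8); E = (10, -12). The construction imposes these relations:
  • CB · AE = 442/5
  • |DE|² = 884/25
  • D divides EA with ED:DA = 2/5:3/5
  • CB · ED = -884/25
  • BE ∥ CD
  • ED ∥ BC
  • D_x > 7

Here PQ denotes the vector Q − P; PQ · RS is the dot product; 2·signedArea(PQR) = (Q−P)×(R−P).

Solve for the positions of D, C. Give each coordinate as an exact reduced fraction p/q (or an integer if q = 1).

C = (4, 68/5)
D = (8, -32/5)

1. D_x = 8  [D divides EA with ED:DA = 2/5:3/5]
2. D_y = -32/5  [D divides EA with ED:DA = 2/5:3/5]
   → D = (8, -32/5)
3. C_x = 4  [BE ∥ CD ∩ ED ∥ BC]
4. C_y = 68/5  [BE ∥ CD ∩ ED ∥ BC]
   → C = (4, 68/5)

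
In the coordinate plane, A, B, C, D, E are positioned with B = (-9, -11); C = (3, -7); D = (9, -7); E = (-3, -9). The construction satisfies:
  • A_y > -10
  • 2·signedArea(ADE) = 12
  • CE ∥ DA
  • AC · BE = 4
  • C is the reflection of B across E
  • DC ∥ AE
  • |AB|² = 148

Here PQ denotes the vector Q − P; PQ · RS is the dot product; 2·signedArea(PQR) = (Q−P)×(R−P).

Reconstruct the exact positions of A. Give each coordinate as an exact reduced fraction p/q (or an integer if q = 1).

A = (3, -9)

1. A_x = 3  [DC ∥ AE ∩ CE ∥ DA]
2. A_y = -9  [DC ∥ AE ∩ CE ∥ DA]
   → A = (3, -9)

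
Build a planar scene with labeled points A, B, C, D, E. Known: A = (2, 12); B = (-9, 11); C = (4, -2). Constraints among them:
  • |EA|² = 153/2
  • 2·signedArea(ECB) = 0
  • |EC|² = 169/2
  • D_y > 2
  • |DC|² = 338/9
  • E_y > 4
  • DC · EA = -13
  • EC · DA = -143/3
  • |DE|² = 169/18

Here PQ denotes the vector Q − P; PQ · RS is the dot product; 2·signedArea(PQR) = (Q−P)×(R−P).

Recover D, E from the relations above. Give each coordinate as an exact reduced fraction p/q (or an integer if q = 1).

1. E_x = -5/2  [line -13·x + -13·y + 26 = 0 ∩ |EC|² = 169/2]
2. E_y = 9/2  [line -13·x + -13·y + 26 = 0 ∩ |EC|² = 169/2]
   → E = (-5/2, 9/2)
3. D_x = -1/3  [DC · EA = -13 ∩ EC · DA = -143/3]
4. D_y = 7/3  [DC · EA = -13 ∩ EC · DA = -143/3]
   → D = (-1/3, 7/3)

D = (-1/3, 7/3)
E = (-5/2, 9/2)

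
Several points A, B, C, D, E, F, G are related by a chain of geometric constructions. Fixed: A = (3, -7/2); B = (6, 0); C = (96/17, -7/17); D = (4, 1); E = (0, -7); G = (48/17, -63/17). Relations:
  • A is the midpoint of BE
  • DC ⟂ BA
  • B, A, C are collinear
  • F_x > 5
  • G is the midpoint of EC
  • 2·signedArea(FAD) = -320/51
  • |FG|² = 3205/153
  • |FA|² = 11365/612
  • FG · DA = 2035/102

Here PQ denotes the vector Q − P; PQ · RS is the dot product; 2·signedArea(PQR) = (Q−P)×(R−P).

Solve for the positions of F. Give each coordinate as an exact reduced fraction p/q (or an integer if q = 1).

F = (266/51, 10/51)

1. F_x = 266/51  [2·signedArea(FAD) = -320/51 ∩ FG · DA = 2035/102]
2. F_y = 10/51  [2·signedArea(FAD) = -320/51 ∩ FG · DA = 2035/102]
   → F = (266/51, 10/51)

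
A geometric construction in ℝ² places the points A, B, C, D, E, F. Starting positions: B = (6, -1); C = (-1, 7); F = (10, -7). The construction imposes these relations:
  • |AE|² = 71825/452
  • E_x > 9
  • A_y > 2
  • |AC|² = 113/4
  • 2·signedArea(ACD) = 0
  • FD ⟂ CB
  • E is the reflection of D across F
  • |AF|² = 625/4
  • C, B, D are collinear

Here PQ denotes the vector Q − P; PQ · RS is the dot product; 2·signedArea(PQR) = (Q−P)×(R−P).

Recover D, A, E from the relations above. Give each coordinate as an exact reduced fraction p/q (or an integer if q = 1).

1. D_x = 1210/113  [C, B, D are collinear ∩ FD ⟂ CB]
2. D_y = -721/113  [C, B, D are collinear ∩ FD ⟂ CB]
   → D = (1210/113, -721/113)
3. A_x = 5/2  [line 1512/113·x + 1323/113·y + -7749/113 = 0 ∩ |AF|² = 625/4]
4. A_y = 3  [line 1512/113·x + 1323/113·y + -7749/113 = 0 ∩ |AF|² = 625/4]
   → A = (5/2, 3)
5. E_x = 1050/113  [E is the reflection of D across F]
6. E_y = -861/113  [E is the reflection of D across F]
   → E = (1050/113, -861/113)

A = (5/2, 3)
D = (1210/113, -721/113)
E = (1050/113, -861/113)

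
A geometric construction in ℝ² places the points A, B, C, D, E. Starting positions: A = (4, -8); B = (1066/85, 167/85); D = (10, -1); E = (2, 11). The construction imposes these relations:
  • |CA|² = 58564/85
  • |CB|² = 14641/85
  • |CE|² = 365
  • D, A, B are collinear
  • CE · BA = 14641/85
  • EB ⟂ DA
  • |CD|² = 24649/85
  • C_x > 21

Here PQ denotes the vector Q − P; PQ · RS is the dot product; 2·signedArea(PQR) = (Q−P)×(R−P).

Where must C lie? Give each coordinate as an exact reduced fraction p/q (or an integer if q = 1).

C = (1792/85, 1014/85)

1. C_x = 1792/85  [line 726/85·x + 847/85·y + -5082/17 = 0 ∩ |CE|² = 365]
2. C_y = 1014/85  [line 726/85·x + 847/85·y + -5082/17 = 0 ∩ |CE|² = 365]
   → C = (1792/85, 1014/85)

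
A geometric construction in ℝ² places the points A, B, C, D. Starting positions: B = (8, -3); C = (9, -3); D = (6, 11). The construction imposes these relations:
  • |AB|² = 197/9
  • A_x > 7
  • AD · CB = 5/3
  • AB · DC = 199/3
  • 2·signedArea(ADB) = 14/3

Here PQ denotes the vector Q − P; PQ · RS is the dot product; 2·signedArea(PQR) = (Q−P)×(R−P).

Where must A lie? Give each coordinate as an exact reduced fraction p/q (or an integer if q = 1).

A = (23/3, 5/3)

1. A_x = 23/3  [AD · CB = 5/3 ∩ AB · DC = 199/3]
2. A_y = 5/3  [AD · CB = 5/3 ∩ AB · DC = 199/3]
   → A = (23/3, 5/3)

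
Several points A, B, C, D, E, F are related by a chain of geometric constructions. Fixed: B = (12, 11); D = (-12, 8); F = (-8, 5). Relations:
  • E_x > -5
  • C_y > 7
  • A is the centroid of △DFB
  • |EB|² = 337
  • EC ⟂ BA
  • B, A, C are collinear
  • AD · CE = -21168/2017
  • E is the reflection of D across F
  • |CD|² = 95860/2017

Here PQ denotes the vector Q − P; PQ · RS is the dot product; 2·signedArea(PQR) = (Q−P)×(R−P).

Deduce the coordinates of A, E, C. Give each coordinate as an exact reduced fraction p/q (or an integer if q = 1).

1. A_x = -8/3  [A is the centroid of △DFB]
2. A_y = 8  [A is the centroid of △DFB]
   → A = (-8/3, 8)
3. E_x = -4  [E is the reflection of D across F]
4. E_y = 2  [E is the reflection of D across F]
   → E = (-4, 2)
5. C_x = -10336/2017  [B, A, C are collinear ∩ EC ⟂ BA]
6. C_y = 15122/2017  [B, A, C are collinear ∩ EC ⟂ BA]
   → C = (-10336/2017, 15122/2017)

A = (-8/3, 8)
C = (-10336/2017, 15122/2017)
E = (-4, 2)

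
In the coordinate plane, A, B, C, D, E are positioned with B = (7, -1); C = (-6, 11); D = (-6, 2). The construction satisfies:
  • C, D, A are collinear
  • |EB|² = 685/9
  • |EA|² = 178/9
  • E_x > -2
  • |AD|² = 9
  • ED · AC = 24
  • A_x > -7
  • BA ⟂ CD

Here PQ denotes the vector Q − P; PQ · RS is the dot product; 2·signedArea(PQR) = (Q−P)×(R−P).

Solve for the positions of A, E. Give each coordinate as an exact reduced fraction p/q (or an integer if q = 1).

1. A_x = -6  [C, D, A are collinear ∩ BA ⟂ CD]
2. A_y = -1  [C, D, A are collinear ∩ BA ⟂ CD]
   → A = (-6, -1)
3. E_y = 0  [ED · AC = 24]
4. E_x = -5/3  [|EA|² = 178/9]
   → E = (-5/3, 0)

A = (-6, -1)
E = (-5/3, 0)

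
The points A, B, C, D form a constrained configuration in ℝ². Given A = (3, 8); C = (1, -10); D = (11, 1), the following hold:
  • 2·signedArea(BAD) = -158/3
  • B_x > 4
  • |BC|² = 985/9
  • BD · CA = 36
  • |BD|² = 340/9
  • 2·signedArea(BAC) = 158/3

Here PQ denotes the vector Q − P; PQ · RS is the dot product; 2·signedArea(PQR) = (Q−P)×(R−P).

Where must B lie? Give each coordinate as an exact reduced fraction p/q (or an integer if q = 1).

B = (5, -1/3)

1. B_x = 5  [2·signedArea(BAC) = 158/3 ∩ BD · CA = 36]
2. B_y = -1/3  [2·signedArea(BAC) = 158/3 ∩ BD · CA = 36]
   → B = (5, -1/3)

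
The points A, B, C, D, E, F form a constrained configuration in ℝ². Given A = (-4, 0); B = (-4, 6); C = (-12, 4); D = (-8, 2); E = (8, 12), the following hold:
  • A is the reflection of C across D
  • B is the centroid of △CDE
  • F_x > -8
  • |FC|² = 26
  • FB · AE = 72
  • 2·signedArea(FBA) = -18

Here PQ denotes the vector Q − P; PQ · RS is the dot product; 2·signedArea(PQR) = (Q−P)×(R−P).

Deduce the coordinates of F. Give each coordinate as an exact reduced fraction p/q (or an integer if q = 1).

F = (-7, 3)

1. F_x = -7  [2·signedArea(FBA) = -18 ∩ FB · AE = 72]
2. F_y = 3  [2·signedArea(FBA) = -18 ∩ FB · AE = 72]
   → F = (-7, 3)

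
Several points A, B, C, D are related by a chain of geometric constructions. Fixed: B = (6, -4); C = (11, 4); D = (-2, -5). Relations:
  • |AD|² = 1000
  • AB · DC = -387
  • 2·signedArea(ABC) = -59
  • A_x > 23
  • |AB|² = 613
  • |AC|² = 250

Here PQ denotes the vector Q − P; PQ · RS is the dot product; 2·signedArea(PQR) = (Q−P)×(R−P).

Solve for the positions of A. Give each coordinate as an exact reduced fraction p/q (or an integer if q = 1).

A = (24, 13)

1. A_x = 24  [2·signedArea(ABC) = -59 ∩ AB · DC = -387]
2. A_y = 13  [2·signedArea(ABC) = -59 ∩ AB · DC = -387]
   → A = (24, 13)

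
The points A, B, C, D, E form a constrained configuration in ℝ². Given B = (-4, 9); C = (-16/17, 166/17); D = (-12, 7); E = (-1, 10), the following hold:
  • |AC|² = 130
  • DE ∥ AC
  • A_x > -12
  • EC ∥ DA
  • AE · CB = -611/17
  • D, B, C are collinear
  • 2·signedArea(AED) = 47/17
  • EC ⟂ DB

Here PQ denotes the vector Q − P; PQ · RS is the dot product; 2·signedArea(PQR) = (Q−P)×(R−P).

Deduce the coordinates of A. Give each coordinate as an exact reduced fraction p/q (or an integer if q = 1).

1. A_x = -203/17  [DE ∥ AC ∩ EC ∥ DA]
2. A_y = 115/17  [DE ∥ AC ∩ EC ∥ DA]
   → A = (-203/17, 115/17)

A = (-203/17, 115/17)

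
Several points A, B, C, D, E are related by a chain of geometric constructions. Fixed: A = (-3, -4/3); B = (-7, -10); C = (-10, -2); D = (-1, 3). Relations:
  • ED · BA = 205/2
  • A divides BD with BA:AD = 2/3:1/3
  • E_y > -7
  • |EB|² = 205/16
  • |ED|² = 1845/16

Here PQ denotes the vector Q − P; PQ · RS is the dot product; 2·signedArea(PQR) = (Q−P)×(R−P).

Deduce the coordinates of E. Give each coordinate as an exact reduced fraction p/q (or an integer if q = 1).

1. E_x = -11/2  [line -4·x + -26/3·y + -161/2 = 0 ∩ |EB|² = 205/16]
2. E_y = -27/4  [line -4·x + -26/3·y + -161/2 = 0 ∩ |EB|² = 205/16]
   → E = (-11/2, -27/4)

E = (-11/2, -27/4)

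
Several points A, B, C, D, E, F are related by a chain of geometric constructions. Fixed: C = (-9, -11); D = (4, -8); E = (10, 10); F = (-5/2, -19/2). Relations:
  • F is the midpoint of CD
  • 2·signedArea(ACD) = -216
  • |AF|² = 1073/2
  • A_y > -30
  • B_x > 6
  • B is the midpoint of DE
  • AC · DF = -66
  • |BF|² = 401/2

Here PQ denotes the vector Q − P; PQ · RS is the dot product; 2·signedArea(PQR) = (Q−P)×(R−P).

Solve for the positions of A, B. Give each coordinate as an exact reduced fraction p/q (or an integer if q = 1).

A = (-15, -29)
B = (7, 1)

1. A_x = -15  [2·signedArea(ACD) = -216 ∩ AC · DF = -66]
2. A_y = -29  [2·signedArea(ACD) = -216 ∩ AC · DF = -66]
   → A = (-15, -29)
3. B_x = 7  [B is the midpoint of DE]
4. B_y = 1  [B is the midpoint of DE]
   → B = (7, 1)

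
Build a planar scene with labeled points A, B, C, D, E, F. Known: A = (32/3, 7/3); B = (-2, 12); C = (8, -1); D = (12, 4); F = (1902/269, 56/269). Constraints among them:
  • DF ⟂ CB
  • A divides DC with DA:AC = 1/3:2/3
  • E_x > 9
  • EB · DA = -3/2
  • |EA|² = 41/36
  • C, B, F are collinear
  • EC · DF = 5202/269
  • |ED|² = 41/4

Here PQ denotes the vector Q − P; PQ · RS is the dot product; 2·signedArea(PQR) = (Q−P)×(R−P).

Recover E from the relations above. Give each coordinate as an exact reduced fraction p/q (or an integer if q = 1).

1. E_x = 10  [EB · DA = -3/2 ∩ EC · DF = 5202/269]
2. E_y = 3/2  [EB · DA = -3/2 ∩ EC · DF = 5202/269]
   → E = (10, 3/2)

E = (10, 3/2)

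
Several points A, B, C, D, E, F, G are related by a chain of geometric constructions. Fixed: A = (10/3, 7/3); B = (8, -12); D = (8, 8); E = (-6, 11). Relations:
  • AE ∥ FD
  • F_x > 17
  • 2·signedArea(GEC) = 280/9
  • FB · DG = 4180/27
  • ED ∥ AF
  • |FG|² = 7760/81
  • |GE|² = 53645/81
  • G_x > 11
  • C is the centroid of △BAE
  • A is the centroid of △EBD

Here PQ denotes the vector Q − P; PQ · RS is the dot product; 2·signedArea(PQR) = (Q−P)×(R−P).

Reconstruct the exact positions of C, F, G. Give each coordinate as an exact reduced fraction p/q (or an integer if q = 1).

1. C_x = 16/9  [C is the centroid of △BAE]
2. C_y = 4/9  [C is the centroid of △BAE]
   → C = (16/9, 4/9)
3. F_x = 52/3  [AE ∥ FD ∩ ED ∥ AF]
4. F_y = -2/3  [AE ∥ FD ∩ ED ∥ AF]
   → F = (52/3, -2/3)
5. G_x = 100/9  [2·signedArea(GEC) = 280/9 ∩ FB · DG = 4180/27]
6. G_y = -74/9  [2·signedArea(GEC) = 280/9 ∩ FB · DG = 4180/27]
   → G = (100/9, -74/9)

C = (16/9, 4/9)
F = (52/3, -2/3)
G = (100/9, -74/9)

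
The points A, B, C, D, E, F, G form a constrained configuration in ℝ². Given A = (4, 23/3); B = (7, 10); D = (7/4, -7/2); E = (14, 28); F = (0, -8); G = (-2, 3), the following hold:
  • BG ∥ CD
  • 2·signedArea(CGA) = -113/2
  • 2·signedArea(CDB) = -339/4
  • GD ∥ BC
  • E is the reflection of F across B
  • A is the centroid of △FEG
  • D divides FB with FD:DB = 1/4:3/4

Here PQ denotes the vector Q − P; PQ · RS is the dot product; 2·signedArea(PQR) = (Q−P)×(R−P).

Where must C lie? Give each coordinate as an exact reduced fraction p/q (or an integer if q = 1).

1. C_x = 43/4  [BG ∥ CD ∩ GD ∥ BC]
2. C_y = 7/2  [BG ∥ CD ∩ GD ∥ BC]
   → C = (43/4, 7/2)

C = (43/4, 7/2)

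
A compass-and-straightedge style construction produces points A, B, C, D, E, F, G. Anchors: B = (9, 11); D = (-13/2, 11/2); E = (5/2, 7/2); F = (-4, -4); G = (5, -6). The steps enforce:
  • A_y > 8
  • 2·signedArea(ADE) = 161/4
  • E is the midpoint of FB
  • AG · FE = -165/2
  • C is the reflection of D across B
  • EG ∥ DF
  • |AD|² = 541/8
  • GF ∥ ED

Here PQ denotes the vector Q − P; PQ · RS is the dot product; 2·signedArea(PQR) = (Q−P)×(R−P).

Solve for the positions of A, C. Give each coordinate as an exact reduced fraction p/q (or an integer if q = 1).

A = (5/4, 33/4)
C = (49/2, 33/2)

1. A_x = 5/4  [2·signedArea(ADE) = 161/4 ∩ AG · FE = -165/2]
2. A_y = 33/4  [2·signedArea(ADE) = 161/4 ∩ AG · FE = -165/2]
   → A = (5/4, 33/4)
3. C_x = 49/2  [C is the reflection of D across B]
4. C_y = 33/2  [C is the reflection of D across B]
   → C = (49/2, 33/2)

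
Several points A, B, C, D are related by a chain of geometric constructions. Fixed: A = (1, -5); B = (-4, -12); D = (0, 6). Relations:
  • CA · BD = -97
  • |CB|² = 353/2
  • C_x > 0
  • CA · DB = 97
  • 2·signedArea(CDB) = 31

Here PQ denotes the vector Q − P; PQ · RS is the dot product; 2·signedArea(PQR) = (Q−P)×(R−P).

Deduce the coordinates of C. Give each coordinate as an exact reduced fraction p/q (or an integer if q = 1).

1. C_x = 1/2  [CA · BD = -97 ∩ 2·signedArea(CDB) = 31]
2. C_y = 1/2  [CA · BD = -97 ∩ 2·signedArea(CDB) = 31]
   → C = (1/2, 1/2)

C = (1/2, 1/2)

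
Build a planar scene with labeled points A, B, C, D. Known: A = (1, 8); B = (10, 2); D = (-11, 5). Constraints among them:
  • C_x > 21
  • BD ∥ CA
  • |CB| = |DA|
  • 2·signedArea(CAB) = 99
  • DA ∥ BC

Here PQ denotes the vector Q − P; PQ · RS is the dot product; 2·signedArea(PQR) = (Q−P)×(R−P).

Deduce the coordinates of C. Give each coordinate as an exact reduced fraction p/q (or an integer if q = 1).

1. C_x = 22  [BD ∥ CA ∩ DA ∥ BC]
2. C_y = 5  [BD ∥ CA ∩ DA ∥ BC]
   → C = (22, 5)

C = (22, 5)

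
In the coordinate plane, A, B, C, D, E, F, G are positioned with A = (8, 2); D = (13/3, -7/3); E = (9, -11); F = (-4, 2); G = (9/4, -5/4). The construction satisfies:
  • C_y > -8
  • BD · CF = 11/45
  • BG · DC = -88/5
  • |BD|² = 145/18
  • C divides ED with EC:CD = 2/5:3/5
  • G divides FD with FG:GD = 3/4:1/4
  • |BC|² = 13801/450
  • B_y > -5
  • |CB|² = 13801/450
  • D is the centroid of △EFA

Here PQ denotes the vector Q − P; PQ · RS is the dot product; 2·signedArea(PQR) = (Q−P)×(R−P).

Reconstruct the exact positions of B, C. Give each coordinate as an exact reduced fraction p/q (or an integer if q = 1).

1. C_x = 107/15  [C divides ED with EC:CD = 2/5:3/5]
2. C_y = -113/15  [C divides ED with EC:CD = 2/5:3/5]
   → C = (107/15, -113/15)
3. B_x = 5/2  [BG · DC = -88/5 ∩ BD · CF = 11/45]
4. B_y = -9/2  [BG · DC = -88/5 ∩ BD · CF = 11/45]
   → B = (5/2, -9/2)

B = (5/2, -9/2)
C = (107/15, -113/15)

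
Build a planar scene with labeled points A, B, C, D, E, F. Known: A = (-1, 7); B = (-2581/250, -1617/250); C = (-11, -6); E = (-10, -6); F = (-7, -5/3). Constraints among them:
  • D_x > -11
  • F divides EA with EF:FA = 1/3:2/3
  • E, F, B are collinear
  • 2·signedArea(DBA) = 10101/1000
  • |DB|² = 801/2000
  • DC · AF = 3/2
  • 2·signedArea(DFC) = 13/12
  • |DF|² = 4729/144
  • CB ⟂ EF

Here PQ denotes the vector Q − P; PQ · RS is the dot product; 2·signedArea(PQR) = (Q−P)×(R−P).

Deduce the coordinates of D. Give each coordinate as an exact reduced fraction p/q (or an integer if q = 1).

D = (-43/4, -6)

1. D_x = -43/4  [2·signedArea(DFC) = 13/12 ∩ DC · AF = 3/2]
2. D_y = -6  [2·signedArea(DFC) = 13/12 ∩ DC · AF = 3/2]
   → D = (-43/4, -6)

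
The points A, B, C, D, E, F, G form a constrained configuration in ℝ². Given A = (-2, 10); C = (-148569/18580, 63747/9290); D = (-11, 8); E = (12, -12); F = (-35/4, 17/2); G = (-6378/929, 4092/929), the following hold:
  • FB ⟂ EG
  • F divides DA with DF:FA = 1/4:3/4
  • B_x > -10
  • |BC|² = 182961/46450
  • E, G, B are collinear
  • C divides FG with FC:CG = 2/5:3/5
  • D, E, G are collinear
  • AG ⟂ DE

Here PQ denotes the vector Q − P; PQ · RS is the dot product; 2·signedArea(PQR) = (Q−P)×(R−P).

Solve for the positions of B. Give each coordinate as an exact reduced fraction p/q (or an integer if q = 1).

B = (-37035/3716, 6597/929)

1. B_x = -37035/3716  [E, G, B are collinear ∩ FB ⟂ EG]
2. B_y = 6597/929  [E, G, B are collinear ∩ FB ⟂ EG]
   → B = (-37035/3716, 6597/929)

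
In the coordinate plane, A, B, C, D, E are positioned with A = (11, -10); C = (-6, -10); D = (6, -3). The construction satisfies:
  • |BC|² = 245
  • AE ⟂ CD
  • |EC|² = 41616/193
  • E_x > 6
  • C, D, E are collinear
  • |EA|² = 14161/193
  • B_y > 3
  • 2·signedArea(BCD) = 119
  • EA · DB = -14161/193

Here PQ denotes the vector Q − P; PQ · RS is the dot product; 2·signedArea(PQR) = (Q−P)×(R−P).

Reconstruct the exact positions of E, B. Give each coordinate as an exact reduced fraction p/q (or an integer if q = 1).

1. E_x = 1290/193  [C, D, E are collinear ∩ AE ⟂ CD]
2. E_y = -502/193  [C, D, E are collinear ∩ AE ⟂ CD]
   → E = (1290/193, -502/193)
3. B_x = 1  [line -7·x + 12·y + -41 = 0 ∩ |BC|² = 245]
4. B_y = 4  [line -7·x + 12·y + -41 = 0 ∩ |BC|² = 245]
   → B = (1, 4)

B = (1, 4)
E = (1290/193, -502/193)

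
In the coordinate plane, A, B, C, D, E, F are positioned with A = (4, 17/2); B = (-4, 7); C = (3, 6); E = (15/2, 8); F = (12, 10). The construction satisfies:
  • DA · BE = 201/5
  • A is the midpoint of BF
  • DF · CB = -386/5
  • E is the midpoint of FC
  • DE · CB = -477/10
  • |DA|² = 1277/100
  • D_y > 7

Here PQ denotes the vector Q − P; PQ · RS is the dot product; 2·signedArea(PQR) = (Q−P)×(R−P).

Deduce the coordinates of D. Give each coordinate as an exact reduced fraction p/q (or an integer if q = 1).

1. D_x = 3/5  [DE · CB = -477/10 ∩ DA · BE = 201/5]
2. D_y = 37/5  [DE · CB = -477/10 ∩ DA · BE = 201/5]
   → D = (3/5, 37/5)

D = (3/5, 37/5)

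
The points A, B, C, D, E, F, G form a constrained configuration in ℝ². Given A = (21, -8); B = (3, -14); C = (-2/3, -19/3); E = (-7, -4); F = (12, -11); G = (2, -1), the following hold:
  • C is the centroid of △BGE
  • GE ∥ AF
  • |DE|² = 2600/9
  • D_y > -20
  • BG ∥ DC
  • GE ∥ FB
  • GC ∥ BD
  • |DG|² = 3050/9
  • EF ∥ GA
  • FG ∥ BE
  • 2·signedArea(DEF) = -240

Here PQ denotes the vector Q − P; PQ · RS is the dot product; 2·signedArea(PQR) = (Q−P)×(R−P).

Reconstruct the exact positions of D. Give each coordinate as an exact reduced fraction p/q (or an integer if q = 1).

D = (1/3, -58/3)

1. D_x = 1/3  [BG ∥ DC ∩ GC ∥ BD]
2. D_y = -58/3  [BG ∥ DC ∩ GC ∥ BD]
   → D = (1/3, -58/3)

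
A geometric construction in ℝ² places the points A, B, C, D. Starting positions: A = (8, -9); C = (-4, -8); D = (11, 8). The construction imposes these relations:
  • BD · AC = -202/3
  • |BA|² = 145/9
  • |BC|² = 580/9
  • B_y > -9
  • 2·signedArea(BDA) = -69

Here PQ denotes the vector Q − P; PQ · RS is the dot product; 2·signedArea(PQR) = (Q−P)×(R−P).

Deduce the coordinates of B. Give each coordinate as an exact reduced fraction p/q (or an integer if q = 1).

1. B_x = 4  [2·signedArea(BDA) = -69 ∩ BD · AC = -202/3]
2. B_y = -26/3  [2·signedArea(BDA) = -69 ∩ BD · AC = -202/3]
   → B = (4, -26/3)

B = (4, -26/3)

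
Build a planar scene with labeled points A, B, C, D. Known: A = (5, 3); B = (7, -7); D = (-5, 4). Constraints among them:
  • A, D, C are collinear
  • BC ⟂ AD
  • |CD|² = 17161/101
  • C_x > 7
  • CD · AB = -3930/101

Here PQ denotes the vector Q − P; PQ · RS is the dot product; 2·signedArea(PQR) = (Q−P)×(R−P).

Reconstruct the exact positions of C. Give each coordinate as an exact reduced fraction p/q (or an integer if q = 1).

C = (805/101, 273/101)

1. C_x = 805/101  [A, D, C are collinear ∩ BC ⟂ AD]
2. C_y = 273/101  [A, D, C are collinear ∩ BC ⟂ AD]
   → C = (805/101, 273/101)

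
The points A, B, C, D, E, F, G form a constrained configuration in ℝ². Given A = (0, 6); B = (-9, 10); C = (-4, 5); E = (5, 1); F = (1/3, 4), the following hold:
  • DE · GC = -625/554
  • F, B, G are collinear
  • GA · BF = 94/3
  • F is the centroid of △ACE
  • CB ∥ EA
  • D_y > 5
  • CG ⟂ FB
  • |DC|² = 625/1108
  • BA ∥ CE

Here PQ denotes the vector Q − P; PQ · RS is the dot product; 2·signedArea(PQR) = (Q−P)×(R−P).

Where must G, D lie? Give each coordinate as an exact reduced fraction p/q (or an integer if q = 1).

1. G_x = -883/277  [F, B, G are collinear ∩ CG ⟂ FB]
2. G_y = 1735/277  [F, B, G are collinear ∩ CG ⟂ FB]
   → G = (-883/277, 1735/277)
3. D_x = -1991/554  [line 225/277·x + 350/277·y + -2325/554 = 0 ∩ |DC|² = 625/1108]
4. D_y = 1560/277  [line 225/277·x + 350/277·y + -2325/554 = 0 ∩ |DC|² = 625/1108]
   → D = (-1991/554, 1560/277)

D = (-1991/554, 1560/277)
G = (-883/277, 1735/277)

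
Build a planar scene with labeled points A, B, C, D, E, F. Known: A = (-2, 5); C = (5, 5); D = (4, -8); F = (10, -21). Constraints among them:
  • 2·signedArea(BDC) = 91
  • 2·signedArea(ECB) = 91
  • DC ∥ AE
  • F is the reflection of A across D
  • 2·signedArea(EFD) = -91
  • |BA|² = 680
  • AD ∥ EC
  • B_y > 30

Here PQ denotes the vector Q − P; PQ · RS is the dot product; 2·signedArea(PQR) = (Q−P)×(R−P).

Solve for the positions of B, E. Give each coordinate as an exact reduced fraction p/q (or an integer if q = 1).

1. B_x = 0  [line -13·x + 1·y + -31 = 0 ∩ |BA|² = 680]
2. B_y = 31  [line -13·x + 1·y + -31 = 0 ∩ |BA|² = 680]
   → B = (0, 31)
3. E_x = -1  [AD ∥ EC ∩ DC ∥ AE]
4. E_y = 18  [AD ∥ EC ∩ DC ∥ AE]
   → E = (-1, 18)

B = (0, 31)
E = (-1, 18)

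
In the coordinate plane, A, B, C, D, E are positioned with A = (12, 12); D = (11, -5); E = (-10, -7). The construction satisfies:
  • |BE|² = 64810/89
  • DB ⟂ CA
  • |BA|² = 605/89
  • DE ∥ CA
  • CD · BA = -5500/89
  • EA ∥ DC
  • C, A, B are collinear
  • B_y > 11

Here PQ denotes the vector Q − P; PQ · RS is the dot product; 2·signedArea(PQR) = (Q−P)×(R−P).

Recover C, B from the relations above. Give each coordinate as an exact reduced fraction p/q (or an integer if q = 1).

1. C_x = 33  [DE ∥ CA ∩ EA ∥ DC]
2. C_y = 14  [DE ∥ CA ∩ EA ∥ DC]
   → C = (33, 14)
3. B_x = 837/89  [C, A, B are collinear ∩ DB ⟂ CA]
4. B_y = 1046/89  [C, A, B are collinear ∩ DB ⟂ CA]
   → B = (837/89, 1046/89)

B = (837/89, 1046/89)
C = (33, 14)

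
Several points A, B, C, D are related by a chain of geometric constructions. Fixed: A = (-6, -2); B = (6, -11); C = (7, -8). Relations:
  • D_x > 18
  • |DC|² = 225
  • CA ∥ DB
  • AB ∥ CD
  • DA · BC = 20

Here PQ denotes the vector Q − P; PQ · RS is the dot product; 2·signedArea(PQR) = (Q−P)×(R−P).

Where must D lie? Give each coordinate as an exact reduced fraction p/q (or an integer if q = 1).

1. D_x = 19  [CA ∥ DB ∩ AB ∥ CD]
2. D_y = -17  [CA ∥ DB ∩ AB ∥ CD]
   → D = (19, -17)

D = (19, -17)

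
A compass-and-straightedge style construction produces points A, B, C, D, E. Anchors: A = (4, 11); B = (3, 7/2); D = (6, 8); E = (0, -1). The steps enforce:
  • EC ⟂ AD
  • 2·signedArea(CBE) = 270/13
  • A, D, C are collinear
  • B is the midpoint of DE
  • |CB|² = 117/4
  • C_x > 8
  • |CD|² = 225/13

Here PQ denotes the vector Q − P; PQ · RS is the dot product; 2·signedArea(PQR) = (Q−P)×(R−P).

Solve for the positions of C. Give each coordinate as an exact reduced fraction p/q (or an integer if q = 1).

C = (108/13, 59/13)

1. C_x = 108/13  [A, D, C are collinear ∩ EC ⟂ AD]
2. C_y = 59/13  [A, D, C are collinear ∩ EC ⟂ AD]
   → C = (108/13, 59/13)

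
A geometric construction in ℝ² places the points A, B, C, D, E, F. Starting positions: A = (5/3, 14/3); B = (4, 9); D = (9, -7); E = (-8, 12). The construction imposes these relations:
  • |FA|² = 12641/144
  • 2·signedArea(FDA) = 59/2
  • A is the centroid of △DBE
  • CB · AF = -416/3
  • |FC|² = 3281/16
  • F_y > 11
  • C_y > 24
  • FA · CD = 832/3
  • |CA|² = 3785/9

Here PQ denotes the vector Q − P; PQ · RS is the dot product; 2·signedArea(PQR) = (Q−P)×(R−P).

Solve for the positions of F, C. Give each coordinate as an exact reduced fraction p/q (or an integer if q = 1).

1. F_x = -5  [line -35/3·x + -22/3·y + 145/6 = 0 ∩ |FA|² = 12641/144]
2. F_y = 45/4  [line -35/3·x + -22/3·y + 145/6 = 0 ∩ |FA|² = 12641/144]
   → F = (-5, 45/4)
3. C_x = -1  [line -20/3·x + 79/12·y + -685/4 = 0 ∩ |CA|² = 3785/9]
4. C_y = 25  [line -20/3·x + 79/12·y + -685/4 = 0 ∩ |CA|² = 3785/9]
   → C = (-1, 25)

C = (-1, 25)
F = (-5, 45/4)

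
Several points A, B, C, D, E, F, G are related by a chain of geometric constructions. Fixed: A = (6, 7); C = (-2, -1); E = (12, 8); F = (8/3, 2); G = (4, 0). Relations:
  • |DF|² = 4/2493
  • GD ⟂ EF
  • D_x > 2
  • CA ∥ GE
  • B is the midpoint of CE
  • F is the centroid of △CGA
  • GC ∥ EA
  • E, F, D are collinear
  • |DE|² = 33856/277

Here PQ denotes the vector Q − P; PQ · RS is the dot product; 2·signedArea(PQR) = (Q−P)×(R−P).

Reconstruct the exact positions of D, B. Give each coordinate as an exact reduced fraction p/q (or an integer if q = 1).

B = (5, 7/2)
D = (748/277, 560/277)

1. D_x = 748/277  [E, F, D are collinear ∩ GD ⟂ EF]
2. D_y = 560/277  [E, F, D are collinear ∩ GD ⟂ EF]
   → D = (748/277, 560/277)
3. B_x = 5  [B is the midpoint of CE]
4. B_y = 7/2  [B is the midpoint of CE]
   → B = (5, 7/2)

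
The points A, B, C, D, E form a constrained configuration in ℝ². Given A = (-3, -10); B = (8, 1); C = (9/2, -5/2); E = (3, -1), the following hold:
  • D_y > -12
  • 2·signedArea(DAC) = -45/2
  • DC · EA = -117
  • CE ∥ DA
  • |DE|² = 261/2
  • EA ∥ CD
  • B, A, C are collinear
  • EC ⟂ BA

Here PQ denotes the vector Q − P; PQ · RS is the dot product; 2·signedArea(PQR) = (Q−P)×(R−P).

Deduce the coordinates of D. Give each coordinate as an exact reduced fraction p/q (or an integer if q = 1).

D = (-3/2, -23/2)

1. D_x = -3/2  [CE ∥ DA ∩ EA ∥ CD]
2. D_y = -23/2  [CE ∥ DA ∩ EA ∥ CD]
   → D = (-3/2, -23/2)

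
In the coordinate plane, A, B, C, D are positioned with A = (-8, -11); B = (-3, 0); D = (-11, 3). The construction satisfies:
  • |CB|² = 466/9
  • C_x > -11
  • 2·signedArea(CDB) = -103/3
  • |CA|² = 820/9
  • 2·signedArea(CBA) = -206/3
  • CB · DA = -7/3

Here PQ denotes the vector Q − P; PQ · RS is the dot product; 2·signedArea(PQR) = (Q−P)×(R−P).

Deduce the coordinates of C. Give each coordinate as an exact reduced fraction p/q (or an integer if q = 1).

1. C_x = -10  [2·signedArea(CDB) = -103/3 ∩ 2·signedArea(CBA) = -206/3]
2. C_y = -5/3  [2·signedArea(CDB) = -103/3 ∩ 2·signedArea(CBA) = -206/3]
   → C = (-10, -5/3)

C = (-10, -5/3)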